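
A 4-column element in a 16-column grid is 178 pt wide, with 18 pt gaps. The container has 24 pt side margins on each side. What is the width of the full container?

814 pt

178 − 3·18 = 124; ÷4 gives c = 31 pt.
Adding margins, columns and gutters: 48 + 496 + 270 = 814 pt.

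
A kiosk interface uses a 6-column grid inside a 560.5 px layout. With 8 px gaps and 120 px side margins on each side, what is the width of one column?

46.75 px

Subtract both margins: 560.5 − 2·120 = 320.5 px.
320.5 − 5·8 = 280.5; ÷6 gives c = 46.75 px.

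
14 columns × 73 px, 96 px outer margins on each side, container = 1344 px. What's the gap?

Inside the margins: 1344 − 192 = 1152 px.
14·73 + 13g = 1152 → 13g = 130 → g = 10 px.

10 px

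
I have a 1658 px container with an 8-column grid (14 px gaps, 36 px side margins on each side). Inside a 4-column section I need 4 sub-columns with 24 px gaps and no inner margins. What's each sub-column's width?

178.5 px

Subtract both margins: 1658 − 2·36 = 1586 px.
1586 − 7·14 = 1488; ÷8 gives c = 186 px.
4-column span = 4·186 + 3·14 = 786 px.
4d + 3·24 = 786 → 4d = 714 → d = 178.5 px.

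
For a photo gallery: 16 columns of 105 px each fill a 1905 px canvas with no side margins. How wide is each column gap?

16·105 + 15g = 1905 → 15g = 225 → g = 15 px.

15 px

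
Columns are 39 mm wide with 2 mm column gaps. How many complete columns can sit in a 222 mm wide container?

5 columns: 5·39 + 4·2 = 203 mm ≤ 222.
6 columns: 244 mm > 222. So 5.

5 columns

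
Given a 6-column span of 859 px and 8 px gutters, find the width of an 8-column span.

6c + 5·8 = 859 → 6c = 819 → c = 136.5 px.
Span of 8: 8·136.5 + 7·8 = 1092 + 56 = 1148 px.

1148 px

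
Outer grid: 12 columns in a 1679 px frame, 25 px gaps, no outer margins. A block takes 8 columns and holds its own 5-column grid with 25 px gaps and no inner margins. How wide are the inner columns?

202.2 px

12 columns + 11 gaps: 12c + 11·25 = 1679.
12c = 1679 − 275 = 1404, so c = 117 px.
8 columns plus 7 gaps: 936 + 175 = 1111 px.
5 columns + 4 gaps: 5d + 4·25 = 1111.
5d = 1111 − 100 = 1011, so d = 202.2 px.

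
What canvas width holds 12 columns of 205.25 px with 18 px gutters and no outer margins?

2661 px

Total width: 12·205.25 + 11·18 = 2661 px.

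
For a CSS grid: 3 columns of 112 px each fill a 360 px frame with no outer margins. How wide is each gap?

3·112 + 2g = 360 → 2g = 24 → g = 12 px.

12 px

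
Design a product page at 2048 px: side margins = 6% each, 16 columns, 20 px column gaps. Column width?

93.89 px

2048 × (1 − 2·6%) = 2048 × 88% = 1802.24 px for the columns.
1802.24 − 15·20 = 1502.24; ÷16 gives c = 93.89 px.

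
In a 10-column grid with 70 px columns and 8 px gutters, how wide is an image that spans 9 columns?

694 px

Span of 9: 9·70 + 8·8 = 630 + 64 = 694 px.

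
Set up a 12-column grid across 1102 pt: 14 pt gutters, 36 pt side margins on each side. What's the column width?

73 pt

Content width = 1102 − 2·36 = 1030 pt.
12 columns + 11 gutters: 12c + 11·14 = 1030.
12c = 1030 − 154 = 876, so c = 73 pt.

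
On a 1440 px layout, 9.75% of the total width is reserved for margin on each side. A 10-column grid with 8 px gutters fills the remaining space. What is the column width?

108.72 px

Each margin = 9.75% of 1440 = 140.4 px; content = 1440 − 2·140.4 = 1159.2 px.
10c + 9·8 = 1159.2 → 10c = 1087.2 → c = 108.72 px.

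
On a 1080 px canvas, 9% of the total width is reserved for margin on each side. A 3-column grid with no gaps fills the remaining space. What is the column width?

295.2 px

Margins: 9% × 1080 = 97.2 px each, so content = 1080 − 194.4 = 885.6 px.
885.6 / 3 = 295.2 px per column.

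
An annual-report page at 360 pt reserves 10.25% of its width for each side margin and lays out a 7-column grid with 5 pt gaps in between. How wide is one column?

36.6 pt

Each margin = 10.25% of 360 = 36.9 pt; content = 360 − 2·36.9 = 286.2 pt.
7 columns + 6 gaps: 7c + 6·5 = 286.2.
7c = 286.2 − 30 = 256.2, so c = 36.6 pt.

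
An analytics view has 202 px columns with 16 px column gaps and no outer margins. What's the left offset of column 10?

No margin, so column 10 starts at 9·(column + gutter) = 9·218 = 1962 px.

1962 px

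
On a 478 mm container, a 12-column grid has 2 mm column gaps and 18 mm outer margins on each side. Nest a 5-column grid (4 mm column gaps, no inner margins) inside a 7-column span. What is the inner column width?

48.2 mm

Outer content = 478 − 2·18 = 442 mm.
12 columns + 11 column gaps: 12c + 11·2 = 442.
12c = 442 − 22 = 420, so c = 35 mm.
7 columns plus 6 column gaps: 245 + 12 = 257 mm.
5d + 4·4 = 257 → 5d = 241 → d = 48.2 mm.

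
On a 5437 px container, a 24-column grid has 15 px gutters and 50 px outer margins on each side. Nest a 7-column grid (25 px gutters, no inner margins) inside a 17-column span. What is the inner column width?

Subtract both margins: 5437 − 2·50 = 5337 px.
5337 − 23·15 = 4992; ÷24 gives c = 208 px.
Span of 17: 17·208 + 16·15 = 3536 + 240 = 3776 px.
7d + 6·25 = 3776 → 7d = 3626 → d = 518 px.

518 px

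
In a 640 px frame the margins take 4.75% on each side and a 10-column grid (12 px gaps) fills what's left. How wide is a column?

47.12 px

640 × (1 − 2·4.75%) = 640 × 90.5% = 579.2 px for the columns.
10 columns + 9 gaps: 10c + 9·12 = 579.2.
10c = 579.2 − 108 = 471.2, so c = 47.12 px.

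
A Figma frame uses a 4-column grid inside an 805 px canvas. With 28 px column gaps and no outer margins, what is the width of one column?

180.25 px

4c + 3·28 = 805 → 4c = 721 → c = 180.25 px.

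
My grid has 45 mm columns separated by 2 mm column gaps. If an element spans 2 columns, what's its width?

92 mm

Span of 2: 2·45 + 1·2 = 90 + 2 = 92 mm.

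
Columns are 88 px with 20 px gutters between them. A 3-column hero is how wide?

304 px

3 columns plus 2 gutters: 264 + 40 = 304 px.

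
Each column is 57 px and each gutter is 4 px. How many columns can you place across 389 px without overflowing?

6 columns

k columns need k·57 + (k−1)·4 = k·61 − 4.
k·61 − 4 ≤ 389 → k ≤ 393 / 61 ≈ 6.44, so k = 6.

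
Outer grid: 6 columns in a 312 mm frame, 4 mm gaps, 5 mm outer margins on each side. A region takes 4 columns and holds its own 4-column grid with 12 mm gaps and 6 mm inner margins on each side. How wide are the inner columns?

Take off 10 mm of margins, leaving 302 mm.
6 columns + 5 gaps: 6c + 5·4 = 302.
6c = 302 − 20 = 282, so c = 47 mm.
4 columns plus 3 gaps: 188 + 12 = 200 mm.
Inner content = 200 − 2·6 = 188 mm.
4 columns + 3 gaps: 4d + 3·12 = 188.
4d = 188 − 36 = 152, so d = 38 mm.

38 mm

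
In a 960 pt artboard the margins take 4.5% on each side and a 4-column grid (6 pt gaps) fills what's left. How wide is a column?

213.9 pt

960 × (1 − 2·4.5%) = 960 × 91% = 873.6 pt for the columns.
4c + 3·6 = 873.6 → 4c = 855.6 → c = 213.9 pt.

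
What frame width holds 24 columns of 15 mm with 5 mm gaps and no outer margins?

475 mm

Total width: 24·15 + 23·5 = 475 mm.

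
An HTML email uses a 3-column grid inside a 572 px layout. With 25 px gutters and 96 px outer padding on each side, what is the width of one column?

Take off 192 px of margins, leaving 380 px.
3 columns + 2 gutters: 3c + 2·25 = 380.
3c = 380 − 50 = 330, so c = 110 px.

110 px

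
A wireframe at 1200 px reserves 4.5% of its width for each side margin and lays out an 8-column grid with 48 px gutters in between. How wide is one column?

94.5 px

Each margin = 4.5% of 1200 = 54 px; content = 1200 − 2·54 = 1092 px.
8 columns + 7 gutters: 8c + 7·48 = 1092.
8c = 1092 − 336 = 756, so c = 94.5 px.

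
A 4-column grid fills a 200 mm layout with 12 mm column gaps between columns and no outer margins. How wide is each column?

41 mm

4c + 3·12 = 200 → 4c = 164 → c = 41 mm.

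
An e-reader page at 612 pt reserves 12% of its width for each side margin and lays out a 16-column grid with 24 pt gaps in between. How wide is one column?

6.57 pt

Margins: 12% × 612 = 73.44 pt each, so content = 612 − 146.88 = 465.12 pt.
16 columns + 15 gaps: 16c + 15·24 = 465.12.
16c = 465.12 − 360 = 105.12, so c = 6.57 pt.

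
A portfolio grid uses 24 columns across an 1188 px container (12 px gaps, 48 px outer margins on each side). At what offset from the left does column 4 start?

Subtract both margins: 1188 − 2·48 = 1092 px.
1092 − 23·12 = 816; ÷24 gives c = 34 px.
Column 4 starts at margin + 3·(column + gutter) = 48 + 3·46 = 186 px.

186 px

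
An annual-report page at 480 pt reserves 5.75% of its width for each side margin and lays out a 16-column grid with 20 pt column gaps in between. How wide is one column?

Margins: 5.75% × 480 = 27.6 pt each, so content = 480 − 55.2 = 424.8 pt.
16c + 15·20 = 424.8 → 16c = 124.8 → c = 7.8 pt.

7.8 pt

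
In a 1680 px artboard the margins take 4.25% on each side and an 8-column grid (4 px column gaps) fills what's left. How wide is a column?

1680 × (1 − 2·4.25%) = 1680 × 91.5% = 1537.2 px for the columns.
1537.2 − 7·4 = 1509.2; ÷8 gives c = 188.65 px.

188.65 px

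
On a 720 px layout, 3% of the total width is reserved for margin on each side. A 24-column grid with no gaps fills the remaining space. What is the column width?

720 × (1 − 2·3%) = 720 × 94% = 676.8 px for the columns.
676.8 / 24 = 28.2 px per column.

28.2 px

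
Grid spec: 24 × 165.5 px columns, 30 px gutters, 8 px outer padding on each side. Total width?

Canvas = 2·8 + 24·165.5 + 23·30 = 16 + 3972 + 690 = 4678 px.

4678 px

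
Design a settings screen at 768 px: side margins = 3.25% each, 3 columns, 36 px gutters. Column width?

Margins: 3.25% × 768 = 24.96 px each, so content = 768 − 49.92 = 718.08 px.
718.08 − 2·36 = 646.08; ÷3 gives c = 215.36 px.

215.36 px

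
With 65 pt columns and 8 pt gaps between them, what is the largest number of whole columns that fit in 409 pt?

5 columns

5 columns: 5·65 + 4·8 = 357 pt ≤ 409.
6 columns: 430 pt > 409. So 5.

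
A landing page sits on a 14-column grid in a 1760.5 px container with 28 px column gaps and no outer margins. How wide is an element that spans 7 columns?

1760.5 − 13·28 = 1396.5; ÷14 gives c = 99.75 px.
7-column span = 7·99.75 + 6·28 = 866.25 px.

866.25 px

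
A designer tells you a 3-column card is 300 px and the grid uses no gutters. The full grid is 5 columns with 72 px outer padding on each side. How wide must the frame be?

3c = 300 → c = 100 px.
Summing: 144 + 500 = 644 px.

644 px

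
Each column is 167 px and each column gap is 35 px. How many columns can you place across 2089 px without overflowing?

10 columns

10 columns: 10·167 + 9·35 = 1985 px ≤ 2089.
11 columns: 2187 px > 2089. So 10.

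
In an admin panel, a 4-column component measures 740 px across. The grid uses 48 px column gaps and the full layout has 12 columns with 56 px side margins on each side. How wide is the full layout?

2428 px

740 − 3·48 = 596; ÷4 gives c = 149 px.
Adding margins, columns and gutters: 112 + 1788 + 528 = 2428 px.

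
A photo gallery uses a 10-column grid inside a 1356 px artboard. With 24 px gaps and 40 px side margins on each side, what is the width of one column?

Inside the margins: 1356 − 80 = 1276 px.
10 columns + 9 gaps: 10c + 9·24 = 1276.
10c = 1276 − 216 = 1060, so c = 106 px.

106 px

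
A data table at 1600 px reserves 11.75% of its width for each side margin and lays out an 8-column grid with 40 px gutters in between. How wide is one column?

Each margin = 11.75% of 1600 = 188 px; content = 1600 − 2·188 = 1224 px.
1224 − 7·40 = 944; ÷8 gives c = 118 px.

118 px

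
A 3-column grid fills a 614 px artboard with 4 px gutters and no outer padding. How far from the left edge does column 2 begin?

Subtracting 2 gutters of 4 leaves 606 for 3 columns, so c = 202 px.
Each column+gutter stride is 206 px; with no margin, 1 of them is 206 px.

206 px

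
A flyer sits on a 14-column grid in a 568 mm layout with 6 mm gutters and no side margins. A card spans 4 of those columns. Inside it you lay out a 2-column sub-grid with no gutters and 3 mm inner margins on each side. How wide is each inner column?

76 mm

Subtracting 13 gutters of 6 leaves 490 for 14 columns, so c = 35 mm.
Span of 4: 4·35 + 3·6 = 140 + 18 = 158 mm.
Inner content = 158 − 2·3 = 152 mm.
2d = 152 → d = 76 mm.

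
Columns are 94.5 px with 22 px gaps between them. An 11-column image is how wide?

1259.5 px

11 columns plus 10 gaps: 1039.5 + 220 = 1259.5 px.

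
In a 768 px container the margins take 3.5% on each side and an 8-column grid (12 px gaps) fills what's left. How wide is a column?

78.78 px

768 × (1 − 2·3.5%) = 768 × 93% = 714.24 px for the columns.
Subtracting 7 gaps of 12 leaves 630.24 for 8 columns, so c = 78.78 px.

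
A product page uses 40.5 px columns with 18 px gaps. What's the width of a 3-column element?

3-column span = 3·40.5 + 2·18 = 157.5 px.

157.5 px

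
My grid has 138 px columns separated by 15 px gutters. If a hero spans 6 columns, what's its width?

903 px

6 columns plus 5 gutters: 828 + 75 = 903 px.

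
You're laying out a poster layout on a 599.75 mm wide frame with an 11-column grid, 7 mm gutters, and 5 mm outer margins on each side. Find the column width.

Inside the margins: 599.75 − 10 = 589.75 mm.
Subtracting 10 gutters of 7 leaves 519.75 for 11 columns, so c = 47.25 mm.

47.25 mm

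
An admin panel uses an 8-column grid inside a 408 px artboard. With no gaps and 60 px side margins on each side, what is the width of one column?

36 px

Subtract both margins: 408 − 2·60 = 288 px.
288 / 8 = 36 px per column.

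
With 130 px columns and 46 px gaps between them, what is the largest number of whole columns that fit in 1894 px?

k columns need k·130 + (k−1)·46 = k·176 − 46.
k·176 − 46 ≤ 1894 → k ≤ 1940 / 176 ≈ 11.02, so k = 11.

11 columns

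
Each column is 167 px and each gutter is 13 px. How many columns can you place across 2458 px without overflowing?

k columns need k·167 + (k−1)·13 = k·180 − 13.
k·180 − 13 ≤ 2458 → k ≤ 2471 / 180 ≈ 13.73, so k = 13.

13 columns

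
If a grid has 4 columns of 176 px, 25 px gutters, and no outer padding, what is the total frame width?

Summing: 704 + 75 = 779 px.

779 px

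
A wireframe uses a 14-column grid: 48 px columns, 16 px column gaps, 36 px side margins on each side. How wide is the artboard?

952 px

Adding margins, columns and gutters: 72 + 672 + 208 = 952 px.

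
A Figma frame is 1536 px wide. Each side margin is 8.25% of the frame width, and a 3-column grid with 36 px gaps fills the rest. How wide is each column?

Margins: 8.25% × 1536 = 126.72 px each, so content = 1536 − 253.44 = 1282.56 px.
Subtracting 2 gaps of 36 leaves 1210.56 for 3 columns, so c = 403.52 px.

403.52 px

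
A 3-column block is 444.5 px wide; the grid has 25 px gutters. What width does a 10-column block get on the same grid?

1540 px

444.5 − 2·25 = 394.5; ÷3 gives c = 131.5 px.
Span of 10: 10·131.5 + 9·25 = 1315 + 225 = 1540 px.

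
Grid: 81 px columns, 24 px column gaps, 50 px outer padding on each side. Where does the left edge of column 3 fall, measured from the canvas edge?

Column 3 starts at margin + 2·(column + gutter) = 50 + 2·105 = 260 px.

260 px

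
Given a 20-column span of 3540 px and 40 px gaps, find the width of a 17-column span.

20 columns + 19 gaps: 20c + 19·40 = 3540.
20c = 3540 − 760 = 2780, so c = 139 px.
17 columns plus 16 gaps: 2363 + 640 = 3003 px.

3003 px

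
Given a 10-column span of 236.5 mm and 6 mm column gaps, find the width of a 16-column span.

10 columns + 9 column gaps: 10c + 9·6 = 236.5.
10c = 236.5 − 54 = 182.5, so c = 18.25 mm.
16 columns plus 15 column gaps: 292 + 90 = 382 mm.

382 mm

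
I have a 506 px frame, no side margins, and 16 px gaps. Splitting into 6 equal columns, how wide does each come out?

6c + 5·16 = 506 → 6c = 426 → c = 71 px.

71 px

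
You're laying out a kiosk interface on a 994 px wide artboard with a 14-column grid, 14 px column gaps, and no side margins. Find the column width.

14 columns + 13 column gaps: 14c + 13·14 = 994.
14c = 994 − 182 = 812, so c = 58 px.

58 px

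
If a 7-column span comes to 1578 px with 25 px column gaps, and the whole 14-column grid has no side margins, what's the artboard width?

3181 px

1578 − 6·25 = 1428; ÷7 gives c = 204 px.
Artboard = 14·204 + 13·25 = 2856 + 325 = 3181 px.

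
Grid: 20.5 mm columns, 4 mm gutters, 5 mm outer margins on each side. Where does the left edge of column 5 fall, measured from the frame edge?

103 mm

Each column+gutter stride is 24.5 mm; 4 of them past the 5 mm margin is 5 + 98 = 103 mm.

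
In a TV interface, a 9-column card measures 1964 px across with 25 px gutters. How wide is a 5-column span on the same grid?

1080 px

1964 − 8·25 = 1764; ÷9 gives c = 196 px.
Span of 5: 5·196 + 4·25 = 980 + 100 = 1080 px.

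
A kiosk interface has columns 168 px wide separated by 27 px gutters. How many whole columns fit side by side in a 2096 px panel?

k columns need k·168 + (k−1)·27 = k·195 − 27.
k·195 − 27 ≤ 2096 → k ≤ 2123 / 195 ≈ 10.89, so k = 10.

10 columns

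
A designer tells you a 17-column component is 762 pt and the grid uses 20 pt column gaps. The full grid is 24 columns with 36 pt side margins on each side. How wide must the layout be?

1156 pt

762 − 16·20 = 442; ÷17 gives c = 26 pt.
Adding margins, columns and gutters: 72 + 624 + 460 = 1156 pt.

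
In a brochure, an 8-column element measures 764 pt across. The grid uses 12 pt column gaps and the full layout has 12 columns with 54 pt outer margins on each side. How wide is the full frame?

1260 pt

8 columns + 7 column gaps: 8c + 7·12 = 764.
8c = 764 − 84 = 680, so c = 85 pt.
Total width: 2·54 + 12·85 + 11·12 = 1260 pt.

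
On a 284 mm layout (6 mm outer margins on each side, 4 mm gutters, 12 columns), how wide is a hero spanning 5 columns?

Take off 12 mm of margins, leaving 272 mm.
12 columns + 11 gutters: 12c + 11·4 = 272.
12c = 272 − 44 = 228, so c = 19 mm.
5 columns plus 4 gutters: 95 + 16 = 111 mm.

111 mm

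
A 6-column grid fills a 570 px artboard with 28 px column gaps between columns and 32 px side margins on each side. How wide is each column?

61 px

Subtract both margins: 570 − 2·32 = 506 px.
6c + 5·28 = 506 → 6c = 366 → c = 61 px.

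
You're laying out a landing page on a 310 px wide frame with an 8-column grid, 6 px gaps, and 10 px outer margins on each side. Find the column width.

31 px

Subtract both margins: 310 − 2·10 = 290 px.
8c + 7·6 = 290 → 8c = 248 → c = 31 px.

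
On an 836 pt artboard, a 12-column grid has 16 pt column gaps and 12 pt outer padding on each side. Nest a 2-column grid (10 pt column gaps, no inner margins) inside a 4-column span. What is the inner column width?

Subtract both margins: 836 − 2·12 = 812 pt.
812 − 11·16 = 636; ÷12 gives c = 53 pt.
Span of 4: 4·53 + 3·16 = 212 + 48 = 260 pt.
2 columns + 1 column gap: 2d + 1·10 = 260.
2d = 260 − 10 = 250, so d = 125 pt.

125 pt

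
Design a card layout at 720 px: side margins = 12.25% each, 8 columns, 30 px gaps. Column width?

41.7 px

Margins: 12.25% × 720 = 88.2 px each, so content = 720 − 176.4 = 543.6 px.
8 columns + 7 gaps: 8c + 7·30 = 543.6.
8c = 543.6 − 210 = 333.6, so c = 41.7 px.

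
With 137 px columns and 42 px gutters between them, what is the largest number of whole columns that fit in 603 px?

3 columns: 3·137 + 2·42 = 495 px ≤ 603.
4 columns: 674 px > 603. So 3.

3 columns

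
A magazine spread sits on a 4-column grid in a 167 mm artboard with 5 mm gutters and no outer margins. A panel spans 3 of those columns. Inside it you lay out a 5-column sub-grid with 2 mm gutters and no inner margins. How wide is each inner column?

4c + 3·5 = 167 → 4c = 152 → c = 38 mm.
Span of 3: 3·38 + 2·5 = 114 + 10 = 124 mm.
5 columns + 4 gutters: 5d + 4·2 = 124.
5d = 124 − 8 = 116, so d = 23.2 mm.

23.2 mm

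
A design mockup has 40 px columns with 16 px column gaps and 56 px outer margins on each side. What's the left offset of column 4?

Before column 4: the margin + 3 columns + 3 column gaps.
Offset = 56 + 3·(40 + 16) = 56 + 168 = 224 px.

224 px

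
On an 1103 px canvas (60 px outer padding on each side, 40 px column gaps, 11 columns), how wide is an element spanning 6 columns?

Inside the margins: 1103 − 120 = 983 px.
983 − 10·40 = 583; ÷11 gives c = 53 px.
Span of 6: 6·53 + 5·40 = 318 + 200 = 518 px.

518 px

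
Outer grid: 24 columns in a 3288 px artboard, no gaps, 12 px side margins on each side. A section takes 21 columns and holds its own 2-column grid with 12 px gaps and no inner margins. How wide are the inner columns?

1422 px

Outer content = 3288 − 2·12 = 3264 px.
24c = 3264 → c = 136 px.
With no gaps, 21 columns span 21·136 = 2856 px.
2d + 1·12 = 2856 → 2d = 2844 → d = 1422 px.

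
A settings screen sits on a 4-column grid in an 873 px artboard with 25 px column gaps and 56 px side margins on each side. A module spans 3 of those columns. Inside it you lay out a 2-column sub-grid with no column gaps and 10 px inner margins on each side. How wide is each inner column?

Subtract both margins: 873 − 2·56 = 761 px.
761 − 3·25 = 686; ÷4 gives c = 171.5 px.
3-column span = 3·171.5 + 2·25 = 564.5 px.
Inner content = 564.5 − 2·10 = 544.5 px.
With no column gaps, each column is 544.5/2 = 272.25 px.

272.25 px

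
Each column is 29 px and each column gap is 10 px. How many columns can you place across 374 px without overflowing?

k columns need k·29 + (k−1)·10 = k·39 − 10.
k·39 − 10 ≤ 374 → k ≤ 384 / 39 ≈ 9.85, so k = 9.

9 columns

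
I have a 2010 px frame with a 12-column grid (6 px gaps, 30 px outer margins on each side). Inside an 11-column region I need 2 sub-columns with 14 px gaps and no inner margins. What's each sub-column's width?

886.5 px

Outer content = 2010 − 2·30 = 1950 px.
12c + 11·6 = 1950 → 12c = 1884 → c = 157 px.
11 columns plus 10 gaps: 1727 + 60 = 1787 px.
Subtracting 1 gap of 14 leaves 1773 for 2 columns, so d = 886.5 px.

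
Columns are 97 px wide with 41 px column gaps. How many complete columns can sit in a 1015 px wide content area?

7 columns: 7·97 + 6·41 = 925 px ≤ 1015.
8 columns: 1063 px > 1015. So 7.

7 columns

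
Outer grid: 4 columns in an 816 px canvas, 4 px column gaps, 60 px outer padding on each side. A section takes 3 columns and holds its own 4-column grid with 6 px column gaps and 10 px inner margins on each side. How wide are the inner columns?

120.75 px

Outer content = 816 − 2·60 = 696 px.
4c + 3·4 = 696 → 4c = 684 → c = 171 px.
3-column span = 3·171 + 2·4 = 521 px.
Inner content = 521 − 2·10 = 501 px.
501 − 3·6 = 483; ÷4 gives d = 120.75 px.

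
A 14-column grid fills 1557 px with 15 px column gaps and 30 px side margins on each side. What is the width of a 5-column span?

525 px

Subtract both margins: 1557 − 2·30 = 1497 px.
1497 − 13·15 = 1302; ÷14 gives c = 93 px.
5-column span = 5·93 + 4·15 = 525 px.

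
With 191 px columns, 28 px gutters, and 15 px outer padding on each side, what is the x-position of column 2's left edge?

Column 2 starts at margin + 1·(column + gutter) = 15 + 1·219 = 234 px.

234 px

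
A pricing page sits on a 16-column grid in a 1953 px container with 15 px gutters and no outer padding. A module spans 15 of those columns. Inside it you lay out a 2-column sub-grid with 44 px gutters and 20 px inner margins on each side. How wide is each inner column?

873 px

1953 − 15·15 = 1728; ÷16 gives c = 108 px.
15 columns plus 14 gutters: 1620 + 210 = 1830 px.
Inner content = 1830 − 2·20 = 1790 px.
2d + 1·44 = 1790 → 2d = 1746 → d = 873 px.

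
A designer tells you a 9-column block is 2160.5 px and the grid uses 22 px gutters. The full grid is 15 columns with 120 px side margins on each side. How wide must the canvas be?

9 columns + 8 gutters: 9c + 8·22 = 2160.5.
9c = 2160.5 − 176 = 1984.5, so c = 220.5 px.
Total width: 2·120 + 15·220.5 + 14·22 = 3855.5 px.

3855.5 px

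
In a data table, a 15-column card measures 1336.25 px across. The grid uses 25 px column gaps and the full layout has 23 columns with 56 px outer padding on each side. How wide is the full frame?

1336.25 − 14·25 = 986.25; ÷15 gives c = 65.75 px.
Total width: 2·56 + 23·65.75 + 22·25 = 2174.25 px.

2174.25 px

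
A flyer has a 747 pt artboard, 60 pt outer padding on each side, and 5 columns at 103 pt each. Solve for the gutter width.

28 pt

Inside the margins: 747 − 120 = 627 pt.
5·103 + 4g = 627 → 4g = 112 → g = 28 pt.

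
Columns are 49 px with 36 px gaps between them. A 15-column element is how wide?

Span of 15: 15·49 + 14·36 = 735 + 504 = 1239 px.

1239 px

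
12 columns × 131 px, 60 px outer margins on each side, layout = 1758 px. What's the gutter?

Content width = 1758 − 2·60 = 1638 px.
12·131 + 11g = 1638 → 11g = 66 → g = 6 px.

6 px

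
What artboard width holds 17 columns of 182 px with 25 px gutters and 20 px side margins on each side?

Artboard = 2·20 + 17·182 + 16·25 = 40 + 3094 + 400 = 3534 px.

3534 px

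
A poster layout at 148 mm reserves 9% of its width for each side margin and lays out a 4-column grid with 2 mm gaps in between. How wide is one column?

28.84 mm

Margins: 9% × 148 = 13.32 mm each, so content = 148 − 26.64 = 121.36 mm.
4 columns + 3 gaps: 4c + 3·2 = 121.36.
4c = 121.36 − 6 = 115.36, so c = 28.84 mm.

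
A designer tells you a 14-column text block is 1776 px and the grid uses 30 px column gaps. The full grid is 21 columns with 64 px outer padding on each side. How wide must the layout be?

14c + 13·30 = 1776 → 14c = 1386 → c = 99 px.
Total width: 2·64 + 21·99 + 20·30 = 2807 px.

2807 px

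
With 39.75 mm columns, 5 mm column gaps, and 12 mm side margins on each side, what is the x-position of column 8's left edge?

325.25 mm

Before column 8: the margin + 7 columns + 7 column gaps.
Offset = 12 + 7·(39.75 + 5) = 12 + 313.25 = 325.25 mm.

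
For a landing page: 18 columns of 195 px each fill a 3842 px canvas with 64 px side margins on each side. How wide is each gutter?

Content width = 3842 − 2·64 = 3714 px.
18·195 + 17g = 3714 → 17g = 204 → g = 12 px.

12 px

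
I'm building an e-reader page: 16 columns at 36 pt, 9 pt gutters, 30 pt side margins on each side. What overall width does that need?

Total width: 2·30 + 16·36 + 15·9 = 771 pt.

771 pt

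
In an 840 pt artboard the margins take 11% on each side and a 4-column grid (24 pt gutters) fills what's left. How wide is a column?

145.8 pt

840 × (1 − 2·11%) = 840 × 78% = 655.2 pt for the columns.
4c + 3·24 = 655.2 → 4c = 583.2 → c = 145.8 pt.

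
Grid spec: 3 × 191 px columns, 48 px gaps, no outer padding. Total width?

669 px

Artboard = 3·191 + 2·48 = 573 + 96 = 669 px.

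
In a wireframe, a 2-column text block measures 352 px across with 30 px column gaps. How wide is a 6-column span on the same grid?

352 − 1·30 = 322; ÷2 gives c = 161 px.
6 columns plus 5 column gaps: 966 + 150 = 1116 px.

1116 px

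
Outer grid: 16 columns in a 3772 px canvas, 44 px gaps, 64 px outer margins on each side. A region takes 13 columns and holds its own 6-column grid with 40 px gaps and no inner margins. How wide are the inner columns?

458.75 px

Take off 128 px of margins, leaving 3644 px.
3644 − 15·44 = 2984; ÷16 gives c = 186.5 px.
Span of 13: 13·186.5 + 12·44 = 2424.5 + 528 = 2952.5 px.
6 columns + 5 gaps: 6d + 5·40 = 2952.5.
6d = 2952.5 − 200 = 2752.5, so d = 458.75 px.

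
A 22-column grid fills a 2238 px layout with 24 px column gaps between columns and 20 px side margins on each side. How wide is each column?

Content width = 2238 − 2·20 = 2198 px.
2198 − 21·24 = 1694; ÷22 gives c = 77 px.

77 px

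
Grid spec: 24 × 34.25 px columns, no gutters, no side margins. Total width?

822 px

Summing: 822 = 822 px.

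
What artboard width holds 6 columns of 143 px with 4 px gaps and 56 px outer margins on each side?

Total width: 2·56 + 6·143 + 5·4 = 990 px.

990 px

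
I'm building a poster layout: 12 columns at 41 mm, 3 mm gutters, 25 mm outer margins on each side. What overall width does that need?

575 mm

Adding margins, columns and gutters: 50 + 492 + 33 = 575 mm.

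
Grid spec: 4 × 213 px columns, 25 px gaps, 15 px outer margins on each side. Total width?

957 px

Artboard = 2·15 + 4·213 + 3·25 = 30 + 852 + 75 = 957 px.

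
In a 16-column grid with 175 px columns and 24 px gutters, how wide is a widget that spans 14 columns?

2762 px

14 columns plus 13 gutters: 2450 + 312 = 2762 px.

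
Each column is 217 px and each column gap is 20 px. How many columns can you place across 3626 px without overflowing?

15 columns: 15·217 + 14·20 = 3535 px ≤ 3626.
16 columns: 3772 px > 3626. So 15.

15 columns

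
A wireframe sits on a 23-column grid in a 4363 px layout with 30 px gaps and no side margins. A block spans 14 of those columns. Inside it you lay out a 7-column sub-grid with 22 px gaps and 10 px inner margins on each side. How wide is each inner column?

356 px

Subtracting 22 gaps of 30 leaves 3703 for 23 columns, so c = 161 px.
Span of 14: 14·161 + 13·30 = 2254 + 390 = 2644 px.
Inner content = 2644 − 2·10 = 2624 px.
Subtracting 6 gaps of 22 leaves 2492 for 7 columns, so d = 356 px.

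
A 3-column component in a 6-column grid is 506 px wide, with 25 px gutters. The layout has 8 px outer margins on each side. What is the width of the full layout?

Subtracting 2 gutters of 25 leaves 456 for 3 columns, so c = 152 px.
Layout = 2·8 + 6·152 + 5·25 = 16 + 912 + 125 = 1053 px.

1053 px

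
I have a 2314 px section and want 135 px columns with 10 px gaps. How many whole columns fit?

16 columns

16 columns: 16·135 + 15·10 = 2310 px ≤ 2314.
17 columns: 2455 px > 2314. So 16.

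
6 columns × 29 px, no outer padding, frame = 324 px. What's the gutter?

30 px

6 columns take 6·29 = 174 px; remaining 150 splits into 5 gutters.
g = 150 / 5 = 30 px.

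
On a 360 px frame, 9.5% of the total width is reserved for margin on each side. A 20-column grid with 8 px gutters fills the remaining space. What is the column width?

6.98 px

Margins: 9.5% × 360 = 34.2 px each, so content = 360 − 68.4 = 291.6 px.
Subtracting 19 gutters of 8 leaves 139.6 for 20 columns, so c = 6.98 px.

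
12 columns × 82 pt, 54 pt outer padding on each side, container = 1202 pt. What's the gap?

Subtract both margins: 1202 − 2·54 = 1094 pt.
12 columns take 12·82 = 984 pt; remaining 110 splits into 11 gaps.
g = 110 / 11 = 10 pt.

10 pt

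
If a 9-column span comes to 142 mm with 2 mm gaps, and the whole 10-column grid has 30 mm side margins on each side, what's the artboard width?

Subtracting 8 gaps of 2 leaves 126 for 9 columns, so c = 14 mm.
Adding margins, columns and gutters: 60 + 140 + 18 = 218 mm.

218 mm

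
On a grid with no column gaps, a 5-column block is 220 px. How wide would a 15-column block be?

220 / 5 = 44 px per column.
With no column gaps, 15 columns span 15·44 = 660 px.

660 px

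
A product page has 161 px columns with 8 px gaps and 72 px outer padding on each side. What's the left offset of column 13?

Each column+gutter stride is 169 px; 12 of them past the 72 px margin is 72 + 2028 = 2100 px.

2100 px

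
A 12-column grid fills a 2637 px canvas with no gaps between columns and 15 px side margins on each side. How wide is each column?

Inside the margins: 2637 − 30 = 2607 px.
With no gaps, each column is 2607/12 = 217.25 px.

217.25 px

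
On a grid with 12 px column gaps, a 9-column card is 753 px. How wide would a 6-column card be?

9c + 8·12 = 753 → 9c = 657 → c = 73 px.
6-column span = 6·73 + 5·12 = 498 px.

498 px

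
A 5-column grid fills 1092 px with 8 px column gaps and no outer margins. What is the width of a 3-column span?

652 px

Subtracting 4 column gaps of 8 leaves 1060 for 5 columns, so c = 212 px.
3 columns plus 2 column gaps: 636 + 16 = 652 px.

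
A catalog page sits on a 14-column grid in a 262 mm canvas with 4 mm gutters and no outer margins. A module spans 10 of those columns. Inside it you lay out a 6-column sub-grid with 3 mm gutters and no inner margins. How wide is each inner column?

28.5 mm

Subtracting 13 gutters of 4 leaves 210 for 14 columns, so c = 15 mm.
10 columns plus 9 gutters: 150 + 36 = 186 mm.
6d + 5·3 = 186 → 6d = 171 → d = 28.5 mm.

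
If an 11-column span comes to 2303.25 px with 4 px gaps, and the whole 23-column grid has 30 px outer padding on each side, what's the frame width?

4880.25 px

11 columns + 10 gaps: 11c + 10·4 = 2303.25.
11c = 2303.25 − 40 = 2263.25, so c = 205.75 px.
Frame = 2·30 + 23·205.75 + 22·4 = 60 + 4732.25 + 88 = 4880.25 px.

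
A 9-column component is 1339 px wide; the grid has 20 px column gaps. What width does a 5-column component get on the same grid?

735 px

9c + 8·20 = 1339 → 9c = 1179 → c = 131 px.
5 columns plus 4 column gaps: 655 + 80 = 735 px.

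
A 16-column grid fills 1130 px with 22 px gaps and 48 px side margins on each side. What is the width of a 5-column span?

308 px

Subtract both margins: 1130 − 2·48 = 1034 px.
1034 − 15·22 = 704; ÷16 gives c = 44 px.
Span of 5: 5·44 + 4·22 = 220 + 88 = 308 px.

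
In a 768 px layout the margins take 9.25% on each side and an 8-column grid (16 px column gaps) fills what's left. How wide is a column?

Each margin = 9.25% of 768 = 71.04 px; content = 768 − 2·71.04 = 625.92 px.
8c + 7·16 = 625.92 → 8c = 513.92 → c = 64.24 px.

64.24 px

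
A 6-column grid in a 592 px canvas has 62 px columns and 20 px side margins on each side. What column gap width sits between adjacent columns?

Content width = 592 − 2·20 = 552 px.
Columns use 372 px, leaving 180 px across 5 column gaps = 36 px each.

36 px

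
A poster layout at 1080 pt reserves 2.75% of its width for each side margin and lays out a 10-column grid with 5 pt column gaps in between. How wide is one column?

1080 × (1 − 2·2.75%) = 1080 × 94.5% = 1020.6 pt for the columns.
10 columns + 9 column gaps: 10c + 9·5 = 1020.6.
10c = 1020.6 − 45 = 975.6, so c = 97.56 pt.

97.56 pt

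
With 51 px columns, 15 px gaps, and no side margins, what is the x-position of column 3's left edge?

No margin, so column 3 starts at 2·(column + gutter) = 2·66 = 132 px.

132 px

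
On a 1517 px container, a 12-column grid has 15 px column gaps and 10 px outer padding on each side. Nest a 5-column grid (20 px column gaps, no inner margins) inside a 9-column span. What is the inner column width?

Take off 20 px of margins, leaving 1497 px.
1497 − 11·15 = 1332; ÷12 gives c = 111 px.
9 columns plus 8 column gaps: 999 + 120 = 1119 px.
Subtracting 4 column gaps of 20 leaves 1039 for 5 columns, so d = 207.8 px.

207.8 px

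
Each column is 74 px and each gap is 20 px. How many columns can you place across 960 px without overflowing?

10 columns

k columns need k·74 + (k−1)·20 = k·94 − 20.
k·94 − 20 ≤ 960 → k ≤ 980 / 94 ≈ 10.43, so k = 10.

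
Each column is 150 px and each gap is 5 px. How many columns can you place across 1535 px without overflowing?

9 columns

k columns need k·150 + (k−1)·5 = k·155 − 5.
k·155 − 5 ≤ 1535 → k ≤ 1540 / 155 ≈ 9.94, so k = 9.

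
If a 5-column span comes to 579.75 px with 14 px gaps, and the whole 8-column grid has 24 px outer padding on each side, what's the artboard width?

984 px

Subtracting 4 gaps of 14 leaves 523.75 for 5 columns, so c = 104.75 px.
Adding margins, columns and gutters: 48 + 838 + 98 = 984 px.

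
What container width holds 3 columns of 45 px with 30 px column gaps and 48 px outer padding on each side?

291 px

Total width: 2·48 + 3·45 + 2·30 = 291 px.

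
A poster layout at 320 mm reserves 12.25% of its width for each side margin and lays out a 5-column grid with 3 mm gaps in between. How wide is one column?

Margins: 12.25% × 320 = 39.2 mm each, so content = 320 − 78.4 = 241.6 mm.
Subtracting 4 gaps of 3 leaves 229.6 for 5 columns, so c = 45.92 mm.

45.92 mm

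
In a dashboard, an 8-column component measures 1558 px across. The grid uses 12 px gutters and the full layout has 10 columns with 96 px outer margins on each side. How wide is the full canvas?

2142.5 px

Subtracting 7 gutters of 12 leaves 1474 for 8 columns, so c = 184.25 px.
Adding margins, columns and gutters: 192 + 1842.5 + 108 = 2142.5 px.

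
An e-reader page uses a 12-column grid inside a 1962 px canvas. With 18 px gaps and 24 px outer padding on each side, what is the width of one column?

Content width = 1962 − 2·24 = 1914 px.
Subtracting 11 gaps of 18 leaves 1716 for 12 columns, so c = 143 px.

143 px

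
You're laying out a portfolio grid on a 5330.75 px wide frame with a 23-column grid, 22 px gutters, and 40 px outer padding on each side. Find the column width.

207.25 px

Take off 80 px of margins, leaving 5250.75 px.
Subtracting 22 gutters of 22 leaves 4766.75 for 23 columns, so c = 207.25 px.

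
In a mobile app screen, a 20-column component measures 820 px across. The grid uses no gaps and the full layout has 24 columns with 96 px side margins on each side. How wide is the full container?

1176 px

With no gaps, each column is 820/20 = 41 px.
Total width: 2·96 + 24·41 = 1176 px.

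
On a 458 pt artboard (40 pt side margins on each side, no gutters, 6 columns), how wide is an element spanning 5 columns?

Inside the margins: 458 − 80 = 378 pt.
With no gutters, each column is 378/6 = 63 pt.
5-column span = 5·63 = 315 pt.

315 pt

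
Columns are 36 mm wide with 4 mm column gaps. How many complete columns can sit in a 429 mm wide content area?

10 columns: 10·36 + 9·4 = 396 mm ≤ 429.
11 columns: 436 mm > 429. So 10.

10 columns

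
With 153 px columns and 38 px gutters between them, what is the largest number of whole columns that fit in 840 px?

4 columns: 4·153 + 3·38 = 726 px ≤ 840.
5 columns: 917 px > 840. So 4.

4 columns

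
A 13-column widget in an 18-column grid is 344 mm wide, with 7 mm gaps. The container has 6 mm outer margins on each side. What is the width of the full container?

13c + 12·7 = 344 → 13c = 260 → c = 20 mm.
Container = 2·6 + 18·20 + 17·7 = 12 + 360 + 119 = 491 mm.

491 mm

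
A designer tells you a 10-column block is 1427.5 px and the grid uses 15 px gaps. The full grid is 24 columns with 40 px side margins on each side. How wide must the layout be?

1427.5 − 9·15 = 1292.5; ÷10 gives c = 129.25 px.
Layout = 2·40 + 24·129.25 + 23·15 = 80 + 3102 + 345 = 3527 px.

3527 px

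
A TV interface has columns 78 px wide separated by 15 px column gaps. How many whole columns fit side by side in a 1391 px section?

15 columns: 15·78 + 14·15 = 1380 px ≤ 1391.
16 columns: 1473 px > 1391. So 15.

15 columns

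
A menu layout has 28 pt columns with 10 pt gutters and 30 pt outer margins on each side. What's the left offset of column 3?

Each column+gutter stride is 38 pt; 2 of them past the 30 pt margin is 30 + 76 = 106 pt.

106 pt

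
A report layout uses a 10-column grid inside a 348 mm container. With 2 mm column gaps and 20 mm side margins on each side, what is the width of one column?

Subtract both margins: 348 − 2·20 = 308 mm.
10c + 9·2 = 308 → 10c = 290 → c = 29 mm.

29 mm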